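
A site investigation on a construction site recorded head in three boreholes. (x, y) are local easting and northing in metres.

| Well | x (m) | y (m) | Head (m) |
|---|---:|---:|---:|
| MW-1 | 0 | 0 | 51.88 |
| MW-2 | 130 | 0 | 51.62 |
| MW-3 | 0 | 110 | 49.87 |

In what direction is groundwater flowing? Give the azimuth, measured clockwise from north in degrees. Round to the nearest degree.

006°

∂h/∂x = (51.62 − 51.88) / (130 − 0) = -0.002000
∂h/∂y = (49.87 − 51.88) / (110 − 0) = -0.01827
Flow direction (−∇h) has components (+0.002000 E, +0.01827 N).
Azimuth = atan2(E, N) = atan2(+0.002000, +0.01827) = 6.2° ≈ 006°.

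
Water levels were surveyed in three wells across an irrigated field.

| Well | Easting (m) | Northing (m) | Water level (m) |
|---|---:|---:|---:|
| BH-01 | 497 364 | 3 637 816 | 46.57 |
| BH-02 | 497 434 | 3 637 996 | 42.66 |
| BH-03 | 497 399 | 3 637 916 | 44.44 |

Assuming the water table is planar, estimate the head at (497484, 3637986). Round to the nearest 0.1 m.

42.3 m

With h = a·x + b·y + c and BH-01 as origin, the differences give:
  70·a + 180·b = -3.91
  35·a + 100·b = -2.13
Eliminate b (×100 and ×180, subtract): 700·a = -7.600 → a = ∂h/∂x = -0.01086
Back-substitute: b = ∂h/∂y = -0.01750.
h(497484, 3637986) = 46.57 + (-0.01086)·(120) + (-0.01750)·(170) = 46.57 -1.303 -2.975 = 42.292 m.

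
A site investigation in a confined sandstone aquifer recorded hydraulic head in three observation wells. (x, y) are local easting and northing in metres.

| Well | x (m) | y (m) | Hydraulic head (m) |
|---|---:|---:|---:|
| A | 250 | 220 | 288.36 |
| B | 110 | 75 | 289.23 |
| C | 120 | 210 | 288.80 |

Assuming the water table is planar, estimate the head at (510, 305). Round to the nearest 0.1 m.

Differences from A: to B (Δx, Δy, Δh) = (-140, -145, +0.87); to C = (-130, -10, +0.44).
Solve a·Δx + b·Δy = Δh: det = (-140)·(-10) − (-130)·(-145) = -17450.
∂h/∂x = [(+0.87)·(-10) − (+0.44)·(-145)] / -17450 = -0.003158
∂h/∂y = [(-140)·(+0.44) − (-130)·(+0.87)] / -17450 = -0.002951
h(510, 305) = 288.36 + (-0.003158)·(260) + (-0.002951)·(85) = 288.36 -0.821 -0.251 = 287.288 m.

287.3 m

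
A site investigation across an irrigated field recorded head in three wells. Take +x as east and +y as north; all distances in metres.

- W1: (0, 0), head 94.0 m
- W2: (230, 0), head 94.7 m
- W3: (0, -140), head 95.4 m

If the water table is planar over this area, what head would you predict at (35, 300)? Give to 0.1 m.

91.1 m

∂h/∂x = (94.7 − 94.0) / (230 − 0) = +0.003043
∂h/∂y = (95.4 − 94.0) / (-140 − 0) = -0.01000
h(35, 300) = 94.0 + (+0.003043)·(35) + (-0.01000)·(300) = 94.0 +0.107 -3.000 = 91.107 m.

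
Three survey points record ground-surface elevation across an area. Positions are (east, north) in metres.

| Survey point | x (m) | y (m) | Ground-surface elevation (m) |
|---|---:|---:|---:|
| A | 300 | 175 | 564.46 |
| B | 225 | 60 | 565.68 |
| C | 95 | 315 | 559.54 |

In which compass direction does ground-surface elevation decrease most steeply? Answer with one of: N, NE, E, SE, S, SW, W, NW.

With z = a·x + b·y + c and A as origin, the differences give:
  (-75)·a + (-115)·b = +1.22
  (-205)·a + 140·b = -4.92
Eliminate b (×140 and ×(-115), subtract): -34075·a = -395.000 → a = ∂z/∂x = +0.01159
Back-substitute: b = ∂z/∂y = -0.01817.
Steepest decrease is along −∇f = (-0.01159 E, +0.01817 N) → northwest.

NW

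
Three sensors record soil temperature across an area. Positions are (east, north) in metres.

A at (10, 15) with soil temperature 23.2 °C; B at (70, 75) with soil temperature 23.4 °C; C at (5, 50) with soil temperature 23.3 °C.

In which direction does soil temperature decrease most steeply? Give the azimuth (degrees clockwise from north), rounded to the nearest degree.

188°

Differences from A: to B (Δx, Δy, Δh) = (60, 60, +0.2); to C = (-5, 35, +0.1).
Determinant of the coordinate differences = 60·35 − (-5)·60 = 2400.
∂T/∂x = [(+0.2)·35 − (+0.1)·60] / 2400 = +0.0004167
∂T/∂y = [60·(+0.1) − (-5)·(+0.2)] / 2400 = +0.002917
Steepest decrease is along −∇f: components (-0.0004167 E, -0.002917 N).
Azimuth = atan2(-0.0004167, -0.002917) = 188.1° ≈ 188°.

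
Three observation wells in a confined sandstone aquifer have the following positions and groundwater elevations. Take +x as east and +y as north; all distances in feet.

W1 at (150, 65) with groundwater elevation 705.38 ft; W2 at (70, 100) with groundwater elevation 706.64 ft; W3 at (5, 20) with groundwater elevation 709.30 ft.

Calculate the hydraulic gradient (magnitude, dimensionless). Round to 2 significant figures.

0.027

With h = a·x + b·y + c and W1 as origin, the differences give:
  (-80)·a + 35·b = +1.26
  (-145)·a + (-45)·b = +3.92
Eliminate b (×(-45) and ×35, subtract): 8675·a = -193.900 → a = ∂h/∂x = -0.02235
Back-substitute: b = ∂h/∂y = -0.01509.
|∇h| = √(-0.02235² + -0.01509²) = 0.02697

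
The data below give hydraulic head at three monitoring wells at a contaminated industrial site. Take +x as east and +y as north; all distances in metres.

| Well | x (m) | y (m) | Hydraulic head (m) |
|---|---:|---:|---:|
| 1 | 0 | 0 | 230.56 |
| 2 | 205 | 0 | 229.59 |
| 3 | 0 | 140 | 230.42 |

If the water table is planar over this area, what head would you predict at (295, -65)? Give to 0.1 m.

229.2 m

∂h/∂x = (229.59 − 230.56) / (205 − 0) = -0.004732
∂h/∂y = (230.42 − 230.56) / (140 − 0) = -0.001000
h(295, -65) = 230.56 + (-0.004732)·(295) + (-0.001000)·(-65) = 230.56 -1.396 +0.065 = 229.229 m.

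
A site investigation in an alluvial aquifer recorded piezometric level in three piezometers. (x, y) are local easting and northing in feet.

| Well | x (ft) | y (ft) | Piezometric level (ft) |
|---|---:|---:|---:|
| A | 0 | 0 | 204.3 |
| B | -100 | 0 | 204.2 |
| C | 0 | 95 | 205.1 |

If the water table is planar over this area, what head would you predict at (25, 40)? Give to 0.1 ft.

∂h/∂x = (204.2 − 204.3) / (-100 − 0) = +0.001000
∂h/∂y = (205.1 − 204.3) / (95 − 0) = +0.008421
h(25, 40) = 204.3 + (+0.001000)·(25) + (+0.008421)·(40) = 204.3 +0.025 +0.337 = 204.662 ft.

204.7 ft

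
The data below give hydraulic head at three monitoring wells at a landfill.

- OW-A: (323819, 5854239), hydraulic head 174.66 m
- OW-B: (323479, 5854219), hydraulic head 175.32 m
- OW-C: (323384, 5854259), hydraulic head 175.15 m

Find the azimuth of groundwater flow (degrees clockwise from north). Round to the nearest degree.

011°

Taking OW-A as reference: OW-B−OW-A = (-340, -20, +0.66); OW-C−OW-A = (-435, 20, +0.49).
Determinant of the coordinate differences = (-340)·20 − (-435)·(-20) = -15500.
∂h/∂x = [(+0.66)·20 − (+0.49)·(-20)] / -15500 = -0.001484
∂h/∂y = [(-340)·(+0.49) − (-435)·(+0.66)] / -15500 = -0.007774
Flow direction (−∇h) has components (+0.001484 E, +0.007774 N).
Azimuth = atan2(E, N) = atan2(+0.001484, +0.007774) = 10.8° ≈ 011°.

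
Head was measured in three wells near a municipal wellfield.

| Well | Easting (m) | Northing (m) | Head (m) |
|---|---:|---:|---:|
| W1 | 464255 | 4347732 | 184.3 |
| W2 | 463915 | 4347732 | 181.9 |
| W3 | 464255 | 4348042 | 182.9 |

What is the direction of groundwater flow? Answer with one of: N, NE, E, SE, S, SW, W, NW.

NW

∂h/∂x = (181.9 − 184.3) / (463915 − 464255) = +0.007059
∂h/∂y = (182.9 − 184.3) / (4348042 − 4347732) = -0.004516
Flow = −∇h = (-0.007059 east, +0.004516 north), which points northwest.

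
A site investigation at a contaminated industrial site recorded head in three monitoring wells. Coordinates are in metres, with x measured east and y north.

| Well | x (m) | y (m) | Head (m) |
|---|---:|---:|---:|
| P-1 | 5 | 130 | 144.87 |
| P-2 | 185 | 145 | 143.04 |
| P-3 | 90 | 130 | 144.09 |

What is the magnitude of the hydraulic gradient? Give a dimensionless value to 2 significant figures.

Three-point gradient (reference P-1): Δ to P-2 = (180, 15, -1.83), Δ to P-3 = (85, 0, -0.78).
∂h/∂x = -0.009176, ∂h/∂y = -0.01188 (det = -1275).
|∇h| = √(-0.009176² + -0.01188²) = 0.01501

0.015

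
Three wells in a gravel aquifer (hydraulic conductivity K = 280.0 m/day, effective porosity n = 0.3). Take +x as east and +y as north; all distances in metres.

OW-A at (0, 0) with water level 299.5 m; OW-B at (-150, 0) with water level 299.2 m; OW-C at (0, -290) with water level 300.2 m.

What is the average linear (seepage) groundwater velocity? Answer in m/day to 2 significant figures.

∂h/∂x = (299.2 − 299.5) / (-150 − 0) = +0.002000
∂h/∂y = (300.2 − 299.5) / (-290 − 0) = -0.002414
|∇h| = √(0.002000² + -0.002414²) = 0.003135
Seepage velocity v = K·i/n = 280.0 × 0.003135 / 0.3 = 2.926 m/day.

2.9 m/day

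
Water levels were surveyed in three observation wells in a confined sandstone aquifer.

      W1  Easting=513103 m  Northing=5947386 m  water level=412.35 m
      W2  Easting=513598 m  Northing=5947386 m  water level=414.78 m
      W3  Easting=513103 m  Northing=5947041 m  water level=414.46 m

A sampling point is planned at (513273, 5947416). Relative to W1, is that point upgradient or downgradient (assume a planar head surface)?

∂h/∂x = (414.78 − 412.35) / (513598 − 513103) = +0.004909
∂h/∂y = (414.46 − 412.35) / (5947041 − 5947386) = -0.006116
Head at (513273, 5947416) = 412.35 + (+0.004909)·(170) + (-0.006116)·(30) = 413.00 m.
That is higher than the 412.35 m at W1, so the point is upgradient.

upgradient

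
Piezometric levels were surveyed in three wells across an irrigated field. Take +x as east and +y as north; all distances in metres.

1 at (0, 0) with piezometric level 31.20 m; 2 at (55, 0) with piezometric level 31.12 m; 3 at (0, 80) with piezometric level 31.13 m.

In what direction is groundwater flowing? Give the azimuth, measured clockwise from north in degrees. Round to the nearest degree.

∂h/∂x = (31.12 − 31.20) / (55 − 0) = -0.001455
∂h/∂y = (31.13 − 31.20) / (80 − 0) = -0.0008750
Flow direction (−∇h) has components (+0.001455 E, +0.0008750 N).
Azimuth = atan2(E, N) = atan2(+0.001455, +0.0008750) = 59.0° ≈ 059°.

059°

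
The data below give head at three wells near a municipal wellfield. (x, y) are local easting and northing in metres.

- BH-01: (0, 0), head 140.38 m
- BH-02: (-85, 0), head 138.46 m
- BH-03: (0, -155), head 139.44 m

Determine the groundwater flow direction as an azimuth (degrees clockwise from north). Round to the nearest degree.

255°

∂h/∂x = (138.46 − 140.38) / (-85 − 0) = +0.02259
∂h/∂y = (139.44 − 140.38) / (-155 − 0) = +0.006065
Flow direction (−∇h) has components (-0.02259 E, -0.006065 N).
Azimuth = atan2(E, N) = atan2(-0.02259, -0.006065) = 255.0° ≈ 255°.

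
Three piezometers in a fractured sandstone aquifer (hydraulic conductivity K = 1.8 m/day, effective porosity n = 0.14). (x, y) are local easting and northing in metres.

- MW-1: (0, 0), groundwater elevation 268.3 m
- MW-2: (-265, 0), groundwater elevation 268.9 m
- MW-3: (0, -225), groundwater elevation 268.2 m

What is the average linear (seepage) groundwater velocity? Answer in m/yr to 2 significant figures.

11 m/yr

∂h/∂x = (268.9 − 268.3) / (-265 − 0) = -0.002264
∂h/∂y = (268.2 − 268.3) / (-225 − 0) = +0.0004444
|∇h| = √(-0.002264² + 0.0004444²) = 0.002307
Seepage velocity v = K·i/n = 1.8 × 0.002307 / 0.14 = 0.02966 m/day = 10.83 m/yr.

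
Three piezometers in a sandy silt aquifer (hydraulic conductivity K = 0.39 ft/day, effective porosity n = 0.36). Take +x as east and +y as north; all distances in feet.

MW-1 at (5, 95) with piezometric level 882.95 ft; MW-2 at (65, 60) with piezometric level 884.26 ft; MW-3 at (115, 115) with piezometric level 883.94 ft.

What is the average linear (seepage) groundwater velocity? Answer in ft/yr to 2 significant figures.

8.2 ft/yr

Differences from MW-1: to MW-2 (Δx, Δy, Δh) = (60, -35, +1.31); to MW-3 = (110, 20, +0.99).
Solve a·Δx + b·Δy = Δh: det = 60·20 − 110·(-35) = 5050.
∂h/∂x = [(+1.31)·20 − (+0.99)·(-35)] / 5050 = +0.01205
∂h/∂y = [60·(+0.99) − 110·(+1.31)] / 5050 = -0.01677
|∇h| = √(0.01205² + -0.01677²) = 0.02065
Seepage velocity v = K·i/n = 0.39 × 0.02065 / 0.36 = 0.02237 ft/day = 8.171 ft/yr.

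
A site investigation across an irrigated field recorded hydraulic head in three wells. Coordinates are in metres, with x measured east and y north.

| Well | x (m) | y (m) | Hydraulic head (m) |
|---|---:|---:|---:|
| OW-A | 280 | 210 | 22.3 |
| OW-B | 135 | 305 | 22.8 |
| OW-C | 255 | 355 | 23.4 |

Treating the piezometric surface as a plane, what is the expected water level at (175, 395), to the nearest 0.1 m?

23.6 m

Differences from OW-A: to OW-B (Δx, Δy, Δh) = (-145, 95, +0.5); to OW-C = (-25, 145, +1.1).
Solve a·Δx + b·Δy = Δh: det = (-145)·145 − (-25)·95 = -18650.
∂h/∂x = [(+0.5)·145 − (+1.1)·95] / -18650 = +0.001716
∂h/∂y = [(-145)·(+1.1) − (-25)·(+0.5)] / -18650 = +0.007882
h(175, 395) = 22.3 + (+0.001716)·(-105) + (+0.007882)·(185) = 22.3 -0.180 +1.458 = 23.578 m.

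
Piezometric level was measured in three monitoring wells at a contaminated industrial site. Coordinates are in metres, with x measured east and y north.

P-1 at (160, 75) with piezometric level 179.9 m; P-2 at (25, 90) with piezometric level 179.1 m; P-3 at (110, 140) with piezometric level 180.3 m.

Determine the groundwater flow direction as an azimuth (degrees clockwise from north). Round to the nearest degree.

Differences from P-1: to P-2 (Δx, Δy, Δh) = (-135, 15, -0.8); to P-3 = (-50, 65, +0.4).
Solve a·Δx + b·Δy = Δh: det = (-135)·65 − (-50)·15 = -8025.
∂h/∂x = [(-0.8)·65 − (+0.4)·15] / -8025 = +0.007227
∂h/∂y = [(-135)·(+0.4) − (-50)·(-0.8)] / -8025 = +0.01171
Flow direction (−∇h) has components (-0.007227 E, -0.01171 N).
Azimuth = atan2(E, N) = atan2(-0.007227, -0.01171) = 211.7° ≈ 212°.

212°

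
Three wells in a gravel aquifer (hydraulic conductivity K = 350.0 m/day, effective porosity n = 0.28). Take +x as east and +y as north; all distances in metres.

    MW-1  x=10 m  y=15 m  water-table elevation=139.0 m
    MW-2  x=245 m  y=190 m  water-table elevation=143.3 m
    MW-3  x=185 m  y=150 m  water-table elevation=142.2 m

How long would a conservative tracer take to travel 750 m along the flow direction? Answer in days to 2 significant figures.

32 days

With h = a·x + b·y + c and MW-1 as origin, the differences give:
  235·a + 175·b = +4.3
  175·a + 135·b = +3.2
Eliminate b (×135 and ×175, subtract): 1100·a = 20.50 → a = ∂h/∂x = +0.01864
Back-substitute: b = ∂h/∂y = -0.0004545.
|∇h| = √(0.01864² + -0.0004545²) = 0.01865
Seepage velocity v = K·i/n = 350.0 × 0.01865 / 0.28 = 23.31 m/day.
t = 750 / 23.31 = 32.18 days.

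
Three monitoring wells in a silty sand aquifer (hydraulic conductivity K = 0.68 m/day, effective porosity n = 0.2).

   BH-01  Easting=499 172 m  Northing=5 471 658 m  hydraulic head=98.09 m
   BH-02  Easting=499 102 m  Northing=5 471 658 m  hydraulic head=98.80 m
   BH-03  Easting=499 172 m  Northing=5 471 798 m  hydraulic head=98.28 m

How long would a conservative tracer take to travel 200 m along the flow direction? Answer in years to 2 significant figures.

16 years

∂h/∂x = (98.80 − 98.09) / (499102 − 499172) = -0.01014
∂h/∂y = (98.28 − 98.09) / (5471798 − 5471658) = +0.001357
|∇h| = √(-0.01014² + 0.001357²) = 0.01023
Seepage velocity v = K·i/n = 0.68 × 0.01023 / 0.2 = 0.03478 m/day.
t = 200 / 0.03478 = 5750 days = 15.7 years.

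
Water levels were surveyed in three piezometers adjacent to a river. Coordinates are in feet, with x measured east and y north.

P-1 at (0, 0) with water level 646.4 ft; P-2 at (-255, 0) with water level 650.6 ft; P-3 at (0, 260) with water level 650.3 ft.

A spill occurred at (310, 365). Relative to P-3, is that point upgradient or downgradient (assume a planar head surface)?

∂h/∂x = (650.6 − 646.4) / (-255 − 0) = -0.01647
∂h/∂y = (650.3 − 646.4) / (260 − 0) = +0.01500
Head at (310, 365) = 646.4 + (-0.01647)·(310) + (+0.01500)·(365) = 646.77 ft.
That is lower than the 650.3 ft at P-3, so the point is downgradient.

downgradient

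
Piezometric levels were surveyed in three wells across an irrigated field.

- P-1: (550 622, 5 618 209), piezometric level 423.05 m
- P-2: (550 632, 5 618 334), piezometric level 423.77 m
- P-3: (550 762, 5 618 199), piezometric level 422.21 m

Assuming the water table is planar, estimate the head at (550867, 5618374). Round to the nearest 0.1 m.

With h = a·x + b·y + c and P-1 as origin, the differences give:
  10·a + 125·b = +0.72
  140·a + (-10)·b = -0.84
Eliminate b (×(-10) and ×125, subtract): -17600·a = 97.800 → a = ∂h/∂x = -0.005557
Back-substitute: b = ∂h/∂y = +0.006205.
h(550867, 5618374) = 423.05 + (-0.005557)·(245) + (+0.006205)·(165) = 423.05 -1.361 +1.024 = 422.712 m.

422.7 m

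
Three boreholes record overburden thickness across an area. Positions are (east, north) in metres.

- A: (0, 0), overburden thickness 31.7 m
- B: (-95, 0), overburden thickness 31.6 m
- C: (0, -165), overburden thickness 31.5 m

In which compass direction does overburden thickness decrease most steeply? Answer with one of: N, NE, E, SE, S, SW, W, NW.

SW

∂d/∂x = (31.6 − 31.7) / (-95 − 0) = +0.001053
∂d/∂y = (31.5 − 31.7) / (-165 − 0) = +0.001212
Steepest decrease is along −∇f = (-0.001053 E, -0.001212 N) → southwest.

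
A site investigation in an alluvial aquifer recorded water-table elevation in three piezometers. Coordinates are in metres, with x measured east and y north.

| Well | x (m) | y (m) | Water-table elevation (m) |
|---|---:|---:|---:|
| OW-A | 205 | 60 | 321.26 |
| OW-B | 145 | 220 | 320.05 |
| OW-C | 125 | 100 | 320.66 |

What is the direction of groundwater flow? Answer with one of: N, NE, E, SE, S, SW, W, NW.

NW

Differences from OW-A: to OW-B (Δx, Δy, Δh) = (-60, 160, -1.21); to OW-C = (-80, 40, -0.60).
Determinant of the coordinate differences = (-60)·40 − (-80)·160 = 10400.
∂h/∂x = [(-1.21)·40 − (-0.60)·160] / 10400 = +0.004577
∂h/∂y = [(-60)·(-0.60) − (-80)·(-1.21)] / 10400 = -0.005846
Flow = −∇h = (-0.004577 east, +0.005846 north), which points northwest.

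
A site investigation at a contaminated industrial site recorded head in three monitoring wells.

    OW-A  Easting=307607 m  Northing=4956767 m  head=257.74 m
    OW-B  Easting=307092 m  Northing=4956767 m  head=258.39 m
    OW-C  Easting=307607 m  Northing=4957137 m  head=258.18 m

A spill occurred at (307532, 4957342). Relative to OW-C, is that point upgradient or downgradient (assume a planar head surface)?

upgradient

∂h/∂x = (258.39 − 257.74) / (307092 − 307607) = -0.001262
∂h/∂y = (258.18 − 257.74) / (4957137 − 4956767) = +0.001189
Head at (307532, 4957342) = 257.74 + (-0.001262)·(-75) + (+0.001189)·(575) = 258.52 m.
That is higher than the 258.18 m at OW-C, so the point is upgradient.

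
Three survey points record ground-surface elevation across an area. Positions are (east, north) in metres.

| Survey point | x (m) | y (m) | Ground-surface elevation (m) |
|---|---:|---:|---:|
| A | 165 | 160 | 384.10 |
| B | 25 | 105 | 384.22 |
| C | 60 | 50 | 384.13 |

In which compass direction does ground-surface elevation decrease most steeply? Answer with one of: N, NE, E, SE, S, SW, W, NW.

Three-point gradient (reference A): Δ to B = (-140, -55, +0.12), Δ to C = (-105, -110, +0.03).
∂z/∂x = -0.001200, ∂z/∂y = +0.0008727 (det = 9625).
Steepest decrease is along −∇f = (+0.001200 E, -0.0008727 N) → southeast.

SE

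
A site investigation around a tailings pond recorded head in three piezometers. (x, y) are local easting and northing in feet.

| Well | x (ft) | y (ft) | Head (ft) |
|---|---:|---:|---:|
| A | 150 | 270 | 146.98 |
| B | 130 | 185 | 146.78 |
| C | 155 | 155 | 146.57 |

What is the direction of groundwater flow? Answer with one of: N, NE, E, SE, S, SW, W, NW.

SE

Taking A as reference: B−A = (-20, -85, -0.20); C−A = (5, -115, -0.41).
Solve a·Δx + b·Δy = Δh: det = (-20)·(-115) − 5·(-85) = 2725.
∂h/∂x = [(-0.20)·(-115) − (-0.41)·(-85)] / 2725 = -0.004349
∂h/∂y = [(-20)·(-0.41) − 5·(-0.20)] / 2725 = +0.003376
Flow = −∇h = (+0.004349 east, -0.003376 north), which points southeast.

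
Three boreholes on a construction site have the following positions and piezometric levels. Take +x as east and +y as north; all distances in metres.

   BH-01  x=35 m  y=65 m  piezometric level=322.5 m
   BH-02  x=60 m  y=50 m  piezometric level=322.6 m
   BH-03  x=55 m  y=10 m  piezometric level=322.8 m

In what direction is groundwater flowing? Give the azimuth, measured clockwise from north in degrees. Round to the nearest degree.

350°

Three-point gradient (reference BH-01): Δ to BH-02 = (25, -15, +0.1), Δ to BH-03 = (20, -55, +0.3).
∂h/∂x = +0.0009302, ∂h/∂y = -0.005116 (det = -1075).
Flow direction (−∇h) has components (-0.0009302 E, +0.005116 N).
Azimuth = atan2(E, N) = atan2(-0.0009302, +0.005116) = 349.7° ≈ 350°.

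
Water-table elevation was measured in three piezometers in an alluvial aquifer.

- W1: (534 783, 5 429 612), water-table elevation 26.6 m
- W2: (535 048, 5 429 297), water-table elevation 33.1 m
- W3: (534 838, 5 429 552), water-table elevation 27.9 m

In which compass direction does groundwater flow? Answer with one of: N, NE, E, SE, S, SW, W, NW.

With h = a·x + b·y + c and W1 as origin, the differences give:
  265·a + (-315)·b = +6.5
  55·a + (-60)·b = +1.3
Eliminate b (×(-60) and ×(-315), subtract): 1425·a = 19.50 → a = ∂h/∂x = +0.01368
Back-substitute: b = ∂h/∂y = -0.009123.
Flow = −∇h = (-0.01368 east, +0.009123 north), which points northwest.

NW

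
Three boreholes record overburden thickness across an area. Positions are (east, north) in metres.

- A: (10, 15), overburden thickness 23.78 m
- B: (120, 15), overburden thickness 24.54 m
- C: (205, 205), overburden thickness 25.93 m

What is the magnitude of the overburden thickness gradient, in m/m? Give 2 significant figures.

Taking A as reference: B−A = (110, 0, +0.76); C−A = (195, 190, +2.15).
Determinant of the coordinate differences = 110·190 − 195·0 = 20900.
∂d/∂x = [(+0.76)·190 − (+2.15)·0] / 20900 = +0.006909
∂d/∂y = [110·(+2.15) − 195·(+0.76)] / 20900 = +0.004225
|∇f| = √(0.006909² + 0.004225²) = 0.008098 m/m

0.0081 m/m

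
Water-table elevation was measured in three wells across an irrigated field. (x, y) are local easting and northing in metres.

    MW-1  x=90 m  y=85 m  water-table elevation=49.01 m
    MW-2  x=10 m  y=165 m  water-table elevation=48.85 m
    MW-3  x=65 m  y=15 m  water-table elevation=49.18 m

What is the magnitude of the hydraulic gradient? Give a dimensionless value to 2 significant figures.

0.0023

With h = a·x + b·y + c and MW-1 as origin, the differences give:
  (-80)·a + 80·b = -0.16
  (-25)·a + (-70)·b = +0.17
Eliminate b (×(-70) and ×80, subtract): 7600·a = -2.400 → a = ∂h/∂x = -0.0003158
Back-substitute: b = ∂h/∂y = -0.002316.
|∇h| = √(-0.0003158² + -0.002316²) = 0.002337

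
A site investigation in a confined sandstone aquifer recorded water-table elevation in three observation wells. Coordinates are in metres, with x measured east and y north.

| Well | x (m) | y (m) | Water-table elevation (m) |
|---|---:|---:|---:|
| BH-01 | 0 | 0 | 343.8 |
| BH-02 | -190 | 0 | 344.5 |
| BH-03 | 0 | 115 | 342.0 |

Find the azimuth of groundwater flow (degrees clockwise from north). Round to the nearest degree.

013°

∂h/∂x = (344.5 − 343.8) / (-190 − 0) = -0.003684
∂h/∂y = (342.0 − 343.8) / (115 − 0) = -0.01565
Flow direction (−∇h) has components (+0.003684 E, +0.01565 N).
Azimuth = atan2(E, N) = atan2(+0.003684, +0.01565) = 13.2° ≈ 013°.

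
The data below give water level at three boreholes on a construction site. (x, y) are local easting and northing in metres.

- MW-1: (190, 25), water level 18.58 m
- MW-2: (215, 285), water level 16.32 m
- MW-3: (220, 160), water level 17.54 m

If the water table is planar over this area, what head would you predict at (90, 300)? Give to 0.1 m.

15.2 m

With h = a·x + b·y + c and MW-1 as origin, the differences give:
  25·a + 260·b = -2.26
  30·a + 135·b = -1.04
Eliminate b (×135 and ×260, subtract): -4425·a = -34.700 → a = ∂h/∂x = +0.007842
Back-substitute: b = ∂h/∂y = -0.009446.
h(90, 300) = 18.58 + (+0.007842)·(-100) + (-0.009446)·(275) = 18.58 -0.784 -2.598 = 15.198 m.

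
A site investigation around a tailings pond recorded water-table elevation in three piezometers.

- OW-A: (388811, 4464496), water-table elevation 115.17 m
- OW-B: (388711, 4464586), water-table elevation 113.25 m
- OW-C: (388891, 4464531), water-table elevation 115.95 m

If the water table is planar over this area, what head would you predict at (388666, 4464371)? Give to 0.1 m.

Three-point gradient (reference OW-A): Δ to OW-B = (-100, 90, -1.92), Δ to OW-C = (80, 35, +0.78).
∂h/∂x = +0.01284, ∂h/∂y = -0.007065 (det = -10700).
h(388666, 4464371) = 115.17 + (+0.01284)·(-145) + (-0.007065)·(-125) = 115.17 -1.862 +0.883 = 114.191 m.

114.2 m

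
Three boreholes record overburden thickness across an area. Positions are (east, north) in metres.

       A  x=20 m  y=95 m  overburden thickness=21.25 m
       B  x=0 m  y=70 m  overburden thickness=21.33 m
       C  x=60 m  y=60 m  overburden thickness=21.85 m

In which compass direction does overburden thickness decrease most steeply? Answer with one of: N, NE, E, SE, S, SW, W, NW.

With d = a·x + b·y + c and A as origin, the differences give:
  (-20)·a + (-25)·b = +0.08
  40·a + (-35)·b = +0.60
Eliminate b (×(-35) and ×(-25), subtract): 1700·a = 12.200 → a = ∂d/∂x = +0.007176
Back-substitute: b = ∂d/∂y = -0.008941.
Steepest decrease is along −∇f = (-0.007176 E, +0.008941 N) → northwest.

NW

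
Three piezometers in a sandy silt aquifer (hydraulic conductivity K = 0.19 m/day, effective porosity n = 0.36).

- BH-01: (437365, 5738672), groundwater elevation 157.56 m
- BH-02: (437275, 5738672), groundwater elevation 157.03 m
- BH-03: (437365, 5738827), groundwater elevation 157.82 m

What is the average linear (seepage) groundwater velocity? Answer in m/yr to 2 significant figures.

∂h/∂x = (157.03 − 157.56) / (437275 − 437365) = +0.005889
∂h/∂y = (157.82 − 157.56) / (5738827 − 5738672) = +0.001677
|∇h| = √(0.005889² + 0.001677²) = 0.006123
Seepage velocity v = K·i/n = 0.19 × 0.006123 / 0.36 = 0.003232 m/day = 1.18 m/yr.

1.2 m/yr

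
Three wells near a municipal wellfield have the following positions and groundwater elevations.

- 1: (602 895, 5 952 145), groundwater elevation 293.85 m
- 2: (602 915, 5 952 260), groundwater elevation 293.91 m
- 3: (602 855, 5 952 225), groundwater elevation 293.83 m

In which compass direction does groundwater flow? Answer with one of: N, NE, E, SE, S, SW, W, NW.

Differences from 1: to 2 (Δx, Δy, Δh) = (20, 115, +0.06); to 3 = (-40, 80, -0.02).
Solve a·Δx + b·Δy = Δh: det = 20·80 − (-40)·115 = 6200.
∂h/∂x = [(+0.06)·80 − (-0.02)·115] / 6200 = +0.001145
∂h/∂y = [20·(-0.02) − (-40)·(+0.06)] / 6200 = +0.0003226
Flow = −∇h = (-0.001145 east, -0.0003226 north), which points west.

W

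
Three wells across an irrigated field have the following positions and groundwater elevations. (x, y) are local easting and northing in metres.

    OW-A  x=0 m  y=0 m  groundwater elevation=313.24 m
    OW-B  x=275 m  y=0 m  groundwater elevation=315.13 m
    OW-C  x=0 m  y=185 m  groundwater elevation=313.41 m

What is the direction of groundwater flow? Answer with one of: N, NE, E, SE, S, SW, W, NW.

∂h/∂x = (315.13 − 313.24) / (275 − 0) = +0.006873
∂h/∂y = (313.41 − 313.24) / (185 − 0) = +0.0009189
Flow = −∇h = (-0.006873 east, -0.0009189 north), which points west.

W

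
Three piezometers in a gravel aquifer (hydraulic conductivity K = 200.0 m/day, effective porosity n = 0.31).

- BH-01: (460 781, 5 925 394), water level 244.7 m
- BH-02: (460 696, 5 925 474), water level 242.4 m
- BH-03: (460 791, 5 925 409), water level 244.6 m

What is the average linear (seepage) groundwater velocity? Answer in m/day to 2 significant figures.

With h = a·x + b·y + c and BH-01 as origin, the differences give:
  (-85)·a + 80·b = -2.3
  10·a + 15·b = -0.1
Eliminate b (×15 and ×80, subtract): -2075·a = -26.50 → a = ∂h/∂x = +0.01277
Back-substitute: b = ∂h/∂y = -0.01518.
|∇h| = √(0.01277² + -0.01518²) = 0.01984
Seepage velocity v = K·i/n = 200.0 × 0.01984 / 0.31 = 12.8 m/day.

13 m/day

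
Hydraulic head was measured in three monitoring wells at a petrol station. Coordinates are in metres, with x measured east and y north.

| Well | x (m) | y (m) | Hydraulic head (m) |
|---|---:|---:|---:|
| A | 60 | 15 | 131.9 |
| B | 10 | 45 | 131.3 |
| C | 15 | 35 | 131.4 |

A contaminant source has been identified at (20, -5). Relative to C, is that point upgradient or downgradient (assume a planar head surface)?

With h = a·x + b·y + c and A as origin, the differences give:
  (-50)·a + 30·b = -0.6
  (-45)·a + 20·b = -0.5
Eliminate b (×20 and ×30, subtract): 350·a = 3.00 → a = ∂h/∂x = +0.008571
Back-substitute: b = ∂h/∂y = -0.005714.
Head at (20, -5) = 131.9 + (+0.008571)·(-40) + (-0.005714)·(-20) = 131.67 m.
That is higher than the 131.4 m at C, so the point is upgradient.

upgradient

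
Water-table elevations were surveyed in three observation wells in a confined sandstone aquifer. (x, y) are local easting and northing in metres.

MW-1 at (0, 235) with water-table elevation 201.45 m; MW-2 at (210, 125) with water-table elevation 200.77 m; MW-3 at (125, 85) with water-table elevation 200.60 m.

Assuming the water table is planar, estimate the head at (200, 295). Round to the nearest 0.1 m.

With h = a·x + b·y + c and MW-1 as origin, the differences give:
  210·a + (-110)·b = -0.68
  125·a + (-150)·b = -0.85
Eliminate b (×(-150) and ×(-110), subtract): -17750·a = 8.500 → a = ∂h/∂x = -0.0004789
Back-substitute: b = ∂h/∂y = +0.005268.
h(200, 295) = 201.45 + (-0.0004789)·(200) + (+0.005268)·(60) = 201.45 -0.096 +0.316 = 201.670 m.

201.7 m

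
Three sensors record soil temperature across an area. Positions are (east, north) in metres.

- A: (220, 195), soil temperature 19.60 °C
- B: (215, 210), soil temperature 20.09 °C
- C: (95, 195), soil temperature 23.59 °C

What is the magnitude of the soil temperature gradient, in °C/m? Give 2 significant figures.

Taking A as reference: B−A = (-5, 15, +0.49); C−A = (-125, 0, +3.99).
Determinant of the coordinate differences = (-5)·0 − (-125)·15 = 1875.
∂T/∂x = [(+0.49)·0 − (+3.99)·15] / 1875 = -0.03192
∂T/∂y = [(-5)·(+3.99) − (-125)·(+0.49)] / 1875 = +0.02203
|∇f| = √(-0.03192² + 0.02203²) = 0.03878 °C/m

0.039 °C/m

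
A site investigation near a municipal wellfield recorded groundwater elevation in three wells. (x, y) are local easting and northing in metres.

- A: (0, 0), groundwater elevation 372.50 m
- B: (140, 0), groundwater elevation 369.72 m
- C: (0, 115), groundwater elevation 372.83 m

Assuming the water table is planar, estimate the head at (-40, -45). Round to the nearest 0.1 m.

373.2 m

∂h/∂x = (369.72 − 372.50) / (140 − 0) = -0.01986
∂h/∂y = (372.83 − 372.50) / (115 − 0) = +0.002870
h(-40, -45) = 372.50 + (-0.01986)·(-40) + (+0.002870)·(-45) = 372.50 +0.794 -0.129 = 373.165 m.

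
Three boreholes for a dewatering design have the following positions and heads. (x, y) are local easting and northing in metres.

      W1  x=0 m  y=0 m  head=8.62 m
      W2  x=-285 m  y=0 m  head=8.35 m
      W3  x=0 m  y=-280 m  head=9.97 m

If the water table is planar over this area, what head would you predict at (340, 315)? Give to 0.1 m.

∂h/∂x = (8.35 − 8.62) / (-285 − 0) = +0.0009474
∂h/∂y = (9.97 − 8.62) / (-280 − 0) = -0.004821
h(340, 315) = 8.62 + (+0.0009474)·(340) + (-0.004821)·(315) = 8.62 +0.322 -1.519 = 7.423 m.

7.4 m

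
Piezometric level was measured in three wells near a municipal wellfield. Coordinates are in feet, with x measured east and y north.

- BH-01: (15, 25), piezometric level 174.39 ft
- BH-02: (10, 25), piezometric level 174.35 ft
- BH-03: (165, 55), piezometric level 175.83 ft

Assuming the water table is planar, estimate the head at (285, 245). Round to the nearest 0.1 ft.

Differences from BH-01: to BH-02 (Δx, Δy, Δh) = (-5, 0, -0.04); to BH-03 = (150, 30, +1.44).
Solve a·Δx + b·Δy = Δh: det = (-5)·30 − 150·0 = -150.
∂h/∂x = [(-0.04)·30 − (+1.44)·0] / -150 = +0.008000
∂h/∂y = [(-5)·(+1.44) − 150·(-0.04)] / -150 = +0.008000
h(285, 245) = 174.39 + (+0.008000)·(270) + (+0.008000)·(220) = 174.39 +2.160 +1.760 = 178.310 ft.

178.3 ft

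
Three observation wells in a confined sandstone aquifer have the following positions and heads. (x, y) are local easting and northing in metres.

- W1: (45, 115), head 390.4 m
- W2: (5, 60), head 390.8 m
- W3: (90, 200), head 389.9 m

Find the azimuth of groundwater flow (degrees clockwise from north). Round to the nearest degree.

With h = a·x + b·y + c and W1 as origin, the differences give:
  (-40)·a + (-55)·b = +0.4
  45·a + 85·b = -0.5
Eliminate b (×85 and ×(-55), subtract): -925·a = 6.50 → a = ∂h/∂x = -0.007027
Back-substitute: b = ∂h/∂y = -0.002162.
Flow direction (−∇h) has components (+0.007027 E, +0.002162 N).
Azimuth = atan2(E, N) = atan2(+0.007027, +0.002162) = 72.9° ≈ 073°.

073°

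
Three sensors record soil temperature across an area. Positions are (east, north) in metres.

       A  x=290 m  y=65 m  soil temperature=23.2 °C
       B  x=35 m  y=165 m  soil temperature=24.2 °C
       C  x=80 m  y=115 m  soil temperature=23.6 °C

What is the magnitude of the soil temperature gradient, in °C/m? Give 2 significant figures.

0.013 °C/m

Taking A as reference: B−A = (-255, 100, +1.0); C−A = (-210, 50, +0.4).
Solve a·Δx + b·Δy = ΔT: det = (-255)·50 − (-210)·100 = 8250.
∂T/∂x = [(+1.0)·50 − (+0.4)·100] / 8250 = +0.001212
∂T/∂y = [(-255)·(+0.4) − (-210)·(+1.0)] / 8250 = +0.01309
|∇f| = √(0.001212² + 0.01309²) = 0.01315 °C/m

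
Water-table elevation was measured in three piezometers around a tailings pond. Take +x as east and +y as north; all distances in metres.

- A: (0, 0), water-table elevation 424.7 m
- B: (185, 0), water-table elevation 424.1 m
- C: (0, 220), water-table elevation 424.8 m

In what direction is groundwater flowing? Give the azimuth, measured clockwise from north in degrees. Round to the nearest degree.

098°

∂h/∂x = (424.1 − 424.7) / (185 − 0) = -0.003243
∂h/∂y = (424.8 − 424.7) / (220 − 0) = +0.0004545
Flow direction (−∇h) has components (+0.003243 E, -0.0004545 N).
Azimuth = atan2(E, N) = atan2(+0.003243, -0.0004545) = 98.0° ≈ 098°.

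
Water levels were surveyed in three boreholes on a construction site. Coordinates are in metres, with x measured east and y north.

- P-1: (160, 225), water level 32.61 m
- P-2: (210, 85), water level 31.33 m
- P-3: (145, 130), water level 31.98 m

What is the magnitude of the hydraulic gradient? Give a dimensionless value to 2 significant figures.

0.0089

Three-point gradient (reference P-1): Δ to P-2 = (50, -140, -1.28), Δ to P-3 = (-15, -95, -0.63).
∂h/∂x = -0.004876, ∂h/∂y = +0.007401 (det = -6850).
|∇h| = √(-0.004876² + 0.007401²) = 0.008863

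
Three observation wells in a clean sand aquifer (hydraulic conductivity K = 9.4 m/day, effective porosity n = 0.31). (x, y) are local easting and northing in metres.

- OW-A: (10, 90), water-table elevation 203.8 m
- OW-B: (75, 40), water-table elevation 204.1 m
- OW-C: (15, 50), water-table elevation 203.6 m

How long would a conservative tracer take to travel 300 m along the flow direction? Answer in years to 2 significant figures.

Three-point gradient (reference OW-A): Δ to OW-B = (65, -50, +0.3), Δ to OW-C = (5, -40, -0.2).
∂h/∂x = +0.009362, ∂h/∂y = +0.006170 (det = -2350).
|∇h| = √(0.009362² + 0.006170²) = 0.01121
Seepage velocity v = K·i/n = 9.4 × 0.01121 / 0.31 = 0.3399 m/day.
t = 300 / 0.3399 = 882.6 days = 2.42 years.

2.4 years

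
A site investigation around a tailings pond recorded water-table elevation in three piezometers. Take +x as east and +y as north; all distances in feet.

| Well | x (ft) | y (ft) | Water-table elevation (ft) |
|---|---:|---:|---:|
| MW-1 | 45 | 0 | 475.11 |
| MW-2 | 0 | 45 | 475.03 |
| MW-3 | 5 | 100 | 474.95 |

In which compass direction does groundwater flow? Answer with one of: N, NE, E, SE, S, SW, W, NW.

N

Taking MW-1 as reference: MW-2−MW-1 = (-45, 45, -0.08); MW-3−MW-1 = (-40, 100, -0.16).
Determinant of the coordinate differences = (-45)·100 − (-40)·45 = -2700.
∂h/∂x = [(-0.08)·100 − (-0.16)·45] / -2700 = +0.0002963
∂h/∂y = [(-45)·(-0.16) − (-40)·(-0.08)] / -2700 = -0.001481
Flow = −∇h = (-0.0002963 east, +0.001481 north), which points north.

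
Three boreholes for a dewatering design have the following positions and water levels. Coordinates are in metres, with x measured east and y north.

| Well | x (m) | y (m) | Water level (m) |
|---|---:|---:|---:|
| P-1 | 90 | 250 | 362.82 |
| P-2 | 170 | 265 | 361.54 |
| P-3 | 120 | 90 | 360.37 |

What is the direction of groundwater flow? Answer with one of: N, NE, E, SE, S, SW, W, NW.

Differences from P-1: to P-2 (Δx, Δy, Δh) = (80, 15, -1.28); to P-3 = (30, -160, -2.45).
Determinant of the coordinate differences = 80·(-160) − 30·15 = -13250.
∂h/∂x = [(-1.28)·(-160) − (-2.45)·15] / -13250 = -0.01823
∂h/∂y = [80·(-2.45) − 30·(-1.28)] / -13250 = +0.01189
Flow = −∇h = (+0.01823 east, -0.01189 north), which points southeast.

SE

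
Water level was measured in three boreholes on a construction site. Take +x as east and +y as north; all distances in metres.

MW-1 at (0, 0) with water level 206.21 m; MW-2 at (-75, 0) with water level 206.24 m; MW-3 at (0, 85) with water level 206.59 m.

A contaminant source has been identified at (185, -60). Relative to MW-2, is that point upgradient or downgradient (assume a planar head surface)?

downgradient

∂h/∂x = (206.24 − 206.21) / (-75 − 0) = -0.0004000
∂h/∂y = (206.59 − 206.21) / (85 − 0) = +0.004471
Head at (185, -60) = 206.21 + (-0.0004000)·(185) + (+0.004471)·(-60) = 205.87 m.
That is lower than the 206.24 m at MW-2, so the point is downgradient.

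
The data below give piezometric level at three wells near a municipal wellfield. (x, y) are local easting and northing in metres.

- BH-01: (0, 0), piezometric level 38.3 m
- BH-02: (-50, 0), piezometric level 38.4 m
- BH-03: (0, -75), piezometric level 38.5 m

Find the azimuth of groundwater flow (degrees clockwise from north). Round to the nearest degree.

037°

∂h/∂x = (38.4 − 38.3) / (-50 − 0) = -0.002000
∂h/∂y = (38.5 − 38.3) / (-75 − 0) = -0.002667
Flow direction (−∇h) has components (+0.002000 E, +0.002667 N).
Azimuth = atan2(E, N) = atan2(+0.002000, +0.002667) = 36.9° ≈ 037°.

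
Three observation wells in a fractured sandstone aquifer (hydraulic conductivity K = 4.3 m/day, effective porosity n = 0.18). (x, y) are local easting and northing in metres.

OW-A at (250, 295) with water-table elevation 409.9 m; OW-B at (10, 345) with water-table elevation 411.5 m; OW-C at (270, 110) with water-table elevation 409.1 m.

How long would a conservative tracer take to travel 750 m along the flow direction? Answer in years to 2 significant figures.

With h = a·x + b·y + c and OW-A as origin, the differences give:
  (-240)·a + 50·b = +1.6
  20·a + (-185)·b = -0.8
Eliminate b (×(-185) and ×50, subtract): 43400·a = -256.00 → a = ∂h/∂x = -0.005899
Back-substitute: b = ∂h/∂y = +0.003687.
|∇h| = √(-0.005899² + 0.003687²) = 0.006956
Seepage velocity v = K·i/n = 4.3 × 0.006956 / 0.18 = 0.1662 m/day.
t = 750 / 0.1662 = 4513 days = 12.4 years.

12 years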